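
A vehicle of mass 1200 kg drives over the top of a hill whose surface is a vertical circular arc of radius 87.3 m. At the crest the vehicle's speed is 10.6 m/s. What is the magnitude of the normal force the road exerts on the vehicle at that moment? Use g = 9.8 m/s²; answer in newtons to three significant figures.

At the crest the centripetal acceleration points downward (toward the centre of the arc), so mg − N = mv²/r.
N = m(g − v²/r) = 1200 × (9.8 − (10.6)²/87.3) = 1200 × (9.8 − 1.287) = 1200 × 8.513 = 10220 N.

10200 N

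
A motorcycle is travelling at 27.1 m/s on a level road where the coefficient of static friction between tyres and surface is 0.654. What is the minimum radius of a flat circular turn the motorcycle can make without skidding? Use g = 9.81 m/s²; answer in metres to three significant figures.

At the limit, μ_s m g = m v²/r, so r_min = v²/(μ_s g) = (27.1)²/(0.654 × 9.81) = 734.4/6.416 = 114.5 m.

114 m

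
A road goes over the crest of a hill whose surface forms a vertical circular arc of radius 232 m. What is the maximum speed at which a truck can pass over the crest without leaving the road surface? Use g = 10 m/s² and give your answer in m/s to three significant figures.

At the crest the centre of the circle is below the truck, so the net downward (centripetal) force is mg − N = mv²/r.
The truck leaves the road when N → 0, giving v_max = √(g r) = √(10.0 × 232) = 48.17 m/s.

48.2 m/s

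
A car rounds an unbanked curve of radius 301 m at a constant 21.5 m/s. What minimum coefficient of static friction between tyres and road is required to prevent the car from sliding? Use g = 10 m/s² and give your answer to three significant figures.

0.154

Friction provides the centripetal force: μ_s m g = m v²/r, so μ_s = v²/(g r) = (21.50)²/(10.0 × 301) = 462.2/3010 = 0.1536.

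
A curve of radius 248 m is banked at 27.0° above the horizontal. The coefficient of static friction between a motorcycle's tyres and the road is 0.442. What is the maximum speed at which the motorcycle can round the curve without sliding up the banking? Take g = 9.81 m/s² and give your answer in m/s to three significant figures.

At the maximum speed, friction acts down the slope at its limiting value f = μN. Radially (horizontal, toward centre): N sinθ + μN cosθ = mv²/r. Vertically: N cosθ − μN sinθ = mg.
Dividing: v² = r g (sinθ + μcosθ)/(cosθ − μsinθ).
sinθ + μcosθ = 0.4540 + 0.442×0.8910 = 0.8478; cosθ − μsinθ = 0.8910 − 0.442×0.4540 = 0.6903.
v² = 248 × 9.81 × 0.8478/0.6903 = 2988 m²/s², so v = 54.66 m/s.

54.7 m/s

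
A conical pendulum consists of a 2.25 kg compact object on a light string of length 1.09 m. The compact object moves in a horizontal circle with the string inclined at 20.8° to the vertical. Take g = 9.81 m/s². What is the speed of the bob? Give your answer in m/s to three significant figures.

The radius of the circle is r = L sinθ = 1.09 × sin 20.8° = 0.3871 m.
Horizontally T sinθ = mv²/r and vertically T cosθ = mg, so tanθ = v²/(rg).
v = √(r g tanθ) = √(0.3871 × 9.81 × 0.3799) = √1.442 = 1.201 m/s.

1.20 m/s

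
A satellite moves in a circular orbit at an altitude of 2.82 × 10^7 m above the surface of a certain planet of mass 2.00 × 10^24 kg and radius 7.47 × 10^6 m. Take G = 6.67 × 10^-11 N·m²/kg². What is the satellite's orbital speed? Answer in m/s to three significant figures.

Orbital radius r = R + h = 7.47 × 10^6 + 2.82 × 10^7 = 3.567 × 10^7 m.
Gravity supplies the centripetal force: G M m / r² = m v² / r, so v = √(GM/r).
v = √(6.67 × 10^-11 × 2.00 × 10^24 / 3.567 × 10^7) = √(3.740 × 10^6) = 1934 m/s.

1930 m/s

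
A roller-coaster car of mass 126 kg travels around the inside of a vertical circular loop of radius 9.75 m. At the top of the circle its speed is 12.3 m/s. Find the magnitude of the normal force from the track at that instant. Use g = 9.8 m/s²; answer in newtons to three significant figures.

720 N

At the top, both N and the weight mg point inward (toward the centre), so N + mg = mv²/r.
N = m(v²/r − g) = 126 × ((12.3)²/9.75 − 9.8) = 126 × (15.52 − 9.8) = 126 × 5.717 = 720.3 N.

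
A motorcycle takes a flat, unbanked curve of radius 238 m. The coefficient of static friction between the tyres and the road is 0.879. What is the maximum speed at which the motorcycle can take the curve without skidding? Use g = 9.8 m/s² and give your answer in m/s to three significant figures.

45.3 m/s

Friction provides the centripetal force on a flat curve. At maximum speed it is at its limiting value: μ_s m g = m v²/r.
Mass cancels: v_max = √(μ_s g r) = √(0.879 × 9.8 × 238) = √2050 = 45.28 m/s.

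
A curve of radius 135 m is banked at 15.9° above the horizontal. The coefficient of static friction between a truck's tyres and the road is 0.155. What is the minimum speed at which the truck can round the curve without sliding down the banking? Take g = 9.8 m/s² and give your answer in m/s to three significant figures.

12.8 m/s

At the minimum speed, friction acts up the slope at its limiting value f = μN. Radially (horizontal, toward centre): N sinθ − μN cosθ = mv²/r. Vertically: N cosθ + μN sinθ = mg.
Dividing: v² = r g (sinθ − μcosθ)/(cosθ + μsinθ).
sinθ − μcosθ = 0.2740 − 0.155×0.9617 = 0.1249; cosθ + μsinθ = 0.9617 + 0.155×0.2740 = 1.004.
v² = 135 × 9.8 × 0.1249/1.004 = 164.5 m²/s², so v = 12.83 m/s.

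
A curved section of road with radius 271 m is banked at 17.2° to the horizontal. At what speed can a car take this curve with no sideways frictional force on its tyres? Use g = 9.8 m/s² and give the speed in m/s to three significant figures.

On a frictionless banked curve, N sinθ = mv²/r and N cosθ = mg, so tanθ = v²/(rg).
v = √(r g tanθ) = √(271 × 9.8 × tan 17.2°) = √(271 × 9.8 × 0.3096) = √822.1 = 28.67 m/s.

28.7 m/s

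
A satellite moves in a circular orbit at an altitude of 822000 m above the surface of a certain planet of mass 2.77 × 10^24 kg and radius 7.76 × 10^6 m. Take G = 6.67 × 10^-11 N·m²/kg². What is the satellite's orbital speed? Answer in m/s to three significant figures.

Orbital radius r = R + h = 7.76 × 10^6 + 822000 = 8.582 × 10^6 m.
Gravity supplies the centripetal force: G M m / r² = m v² / r, so v = √(GM/r).
v = √(6.67 × 10^-11 × 2.77 × 10^24 / 8.582 × 10^6) = √(2.153 × 10^7) = 4640 m/s.

4640 m/s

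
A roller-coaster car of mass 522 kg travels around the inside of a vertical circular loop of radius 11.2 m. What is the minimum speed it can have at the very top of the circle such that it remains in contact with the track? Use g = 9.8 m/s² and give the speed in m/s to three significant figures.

10.5 m/s

At the highest point the centre is directly below, so both the weight and N act inward: N + mg = mv²/r.
At minimum speed N → 0, so mg = mv_min²/r ⇒ v_min = √(g r) = √(9.8 × 11.2) = 10.48 m/s.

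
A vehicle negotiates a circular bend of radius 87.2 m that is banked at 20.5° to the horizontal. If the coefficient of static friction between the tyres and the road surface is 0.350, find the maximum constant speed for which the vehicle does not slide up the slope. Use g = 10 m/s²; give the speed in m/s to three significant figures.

At the maximum speed, friction acts down the slope at its limiting value f = μN. Radially (horizontal, toward centre): N sinθ + μN cosθ = mv²/r. Vertically: N cosθ − μN sinθ = mg.
Dividing: v² = r g (sinθ + μcosθ)/(cosθ − μsinθ).
sinθ + μcosθ = 0.3502 + 0.350×0.9367 = 0.6780; cosθ − μsinθ = 0.9367 − 0.350×0.3502 = 0.8141.
v² = 87.2 × 10.0 × 0.6780/0.8141 = 726.3 m²/s², so v = 26.95 m/s.

26.9 m/s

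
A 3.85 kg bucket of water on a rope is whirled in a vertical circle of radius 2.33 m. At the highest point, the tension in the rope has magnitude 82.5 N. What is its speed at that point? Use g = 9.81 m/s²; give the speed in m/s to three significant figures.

At the top, T + mg = mv²/r, so v = √(r(T/m + g)) = √(2.33 × (82.5/3.85 + 9.81)) = √(2.33 × 31.24) = √72.79 = 8.531 m/s.

8.53 m/s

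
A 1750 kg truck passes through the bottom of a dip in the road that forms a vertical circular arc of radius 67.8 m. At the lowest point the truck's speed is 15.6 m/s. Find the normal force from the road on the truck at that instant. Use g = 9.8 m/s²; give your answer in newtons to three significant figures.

At the lowest point, N points up (toward the centre) and the weight mg points down (away from the centre), so the net inward force is N − mg = mv²/r.
N = m(v²/r + g) = 1750 × ((15.6)²/67.8 + 9.8) = 1750 × (3.589 + 9.8) = 1750 × 13.39 = 23430 N.

23400 N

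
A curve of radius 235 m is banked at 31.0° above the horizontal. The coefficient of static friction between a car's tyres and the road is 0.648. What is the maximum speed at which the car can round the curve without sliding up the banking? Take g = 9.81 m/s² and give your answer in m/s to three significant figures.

68.7 m/s

At the maximum speed, friction acts down the slope at its limiting value f = μN. Radially (horizontal, toward centre): N sinθ + μN cosθ = mv²/r. Vertically: N cosθ − μN sinθ = mg.
Dividing: v² = r g (sinθ + μcosθ)/(cosθ − μsinθ).
sinθ + μcosθ = 0.5150 + 0.648×0.8572 = 1.070; cosθ − μsinθ = 0.8572 − 0.648×0.5150 = 0.5234.
v² = 235 × 9.81 × 1.070/0.5234 = 4715 m²/s², so v = 68.66 m/s.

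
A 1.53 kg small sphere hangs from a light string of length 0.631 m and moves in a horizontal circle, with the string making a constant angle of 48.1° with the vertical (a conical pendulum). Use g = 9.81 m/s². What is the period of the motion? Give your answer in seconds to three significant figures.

1.30 s

r = L sinθ = 0.4697 m. From T sinθ = mω²r and T cosθ = mg: tanθ = ω²r/g, so ω² = g tanθ / r = g/(L cosθ).
ω = √(g/(L cosθ)) = √(9.81/(0.631 × 0.6678)) = √23.28 = 4.825 rad/s.
Period = 2π/ω = 1.302 s.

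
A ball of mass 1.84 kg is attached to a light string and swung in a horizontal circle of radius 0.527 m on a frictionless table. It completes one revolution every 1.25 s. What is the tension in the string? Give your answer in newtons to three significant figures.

v = 2πr/T = 2π × 0.527/1.25 = 2.649 m/s.
The tension is the only horizontal force, so it supplies the full centripetal force: T = m v²/r = 1.84 × (2.649)²/0.527 = 1.84 × 7.017/0.527 = 24.50 N.

24.5 N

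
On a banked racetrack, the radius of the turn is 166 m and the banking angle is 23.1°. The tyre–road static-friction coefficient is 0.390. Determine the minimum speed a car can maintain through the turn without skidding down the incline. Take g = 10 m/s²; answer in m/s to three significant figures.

At the minimum speed, friction acts up the slope at its limiting value f = μN. Radially (horizontal, toward centre): N sinθ − μN cosθ = mv²/r. Vertically: N cosθ + μN sinθ = mg.
Dividing: v² = r g (sinθ − μcosθ)/(cosθ + μsinθ).
sinθ − μcosθ = 0.3923 − 0.390×0.9198 = 0.03361; cosθ + μsinθ = 0.9198 + 0.390×0.3923 = 1.073.
v² = 166 × 10.0 × 0.03361/1.073 = 52.00 m²/s², so v = 7.211 m/s.

7.21 m/s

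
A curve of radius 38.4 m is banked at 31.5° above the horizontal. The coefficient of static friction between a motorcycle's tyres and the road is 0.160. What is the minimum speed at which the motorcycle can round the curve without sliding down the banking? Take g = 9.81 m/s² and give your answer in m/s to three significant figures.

At the minimum speed, friction acts up the slope at its limiting value f = μN. Radially (horizontal, toward centre): N sinθ − μN cosθ = mv²/r. Vertically: N cosθ + μN sinθ = mg.
Dividing: v² = r g (sinθ − μcosθ)/(cosθ + μsinθ).
sinθ − μcosθ = 0.5225 − 0.160×0.8526 = 0.3861; cosθ + μsinθ = 0.8526 + 0.160×0.5225 = 0.9362.
v² = 38.4 × 9.81 × 0.3861/0.9362 = 155.3 m²/s², so v = 12.46 m/s.

12.5 m/s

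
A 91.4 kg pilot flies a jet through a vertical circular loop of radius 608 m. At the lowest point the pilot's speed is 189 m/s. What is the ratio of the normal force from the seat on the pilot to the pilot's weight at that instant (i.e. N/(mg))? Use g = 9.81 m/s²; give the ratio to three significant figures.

At the bottom, N − mg = mv²/r, so N = m(v²/r + g) and N/(mg) = v²/(rg) + 1 = (189)²/(608 × 9.81) + 1 = 5.989 + 1 = 6.989.

6.99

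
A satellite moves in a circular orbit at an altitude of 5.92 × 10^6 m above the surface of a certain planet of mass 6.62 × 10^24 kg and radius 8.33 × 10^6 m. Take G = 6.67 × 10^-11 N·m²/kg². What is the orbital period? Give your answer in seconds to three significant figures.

16100 s

r = R + h = 8.33 × 10^6 + 5.92 × 10^6 = 1.425 × 10^7 m. Gravity provides the centripetal force: G M m / r² = m v² / r ⇒ v = √(GM/r) = 5567 m/s.
T = 2πr/v = 2π × 1.425 × 10^7 / 5567 = 16080 s.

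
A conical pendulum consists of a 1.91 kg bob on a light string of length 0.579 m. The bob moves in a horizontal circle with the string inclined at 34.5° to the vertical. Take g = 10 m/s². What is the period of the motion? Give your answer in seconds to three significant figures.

1.37 s

r = L sinθ = 0.3279 m. From T sinθ = mω²r and T cosθ = mg: tanθ = ω²r/g, so ω² = g tanθ / r = g/(L cosθ).
ω = √(g/(L cosθ)) = √(10.0/(0.579 × 0.8241)) = √20.96 = 4.578 rad/s.
Period = 2π/ω = 1.373 s.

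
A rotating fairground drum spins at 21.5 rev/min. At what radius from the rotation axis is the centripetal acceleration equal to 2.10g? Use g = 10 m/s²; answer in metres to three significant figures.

4.14 m

ω = 21.5 rev/min × 2π/60 = 2.251 rad/s.
a_c = ω²r = 2.10g ⇒ r = 2.10 × 10.0 / (2.251)² = 21.00/5.069 = 4.143 m.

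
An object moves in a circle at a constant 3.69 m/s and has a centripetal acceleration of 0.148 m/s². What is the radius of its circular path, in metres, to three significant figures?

92.0 m

a_c = v²/r ⇒ r = v²/a_c = (3.69)²/0.148 = 13.62/0.148 = 92.00 m.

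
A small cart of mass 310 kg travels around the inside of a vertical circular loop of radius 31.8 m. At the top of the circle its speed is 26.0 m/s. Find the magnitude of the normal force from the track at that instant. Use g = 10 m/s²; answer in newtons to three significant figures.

At the top, both N and the weight mg point inward (toward the centre), so N + mg = mv²/r.
N = m(v²/r − g) = 310 × ((26.0)²/31.8 − 10.0) = 310 × (21.26 − 10.0) = 310 × 11.26 = 3490 N.

3490 N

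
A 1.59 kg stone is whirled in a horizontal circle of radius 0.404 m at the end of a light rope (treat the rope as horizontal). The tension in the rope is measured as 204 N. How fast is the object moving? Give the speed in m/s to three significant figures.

7.20 m/s

T = m v²/r ⇒ v = √(T r / m) = √(204 × 0.404 / 1.59) = √51.83 = 7.200 m/s.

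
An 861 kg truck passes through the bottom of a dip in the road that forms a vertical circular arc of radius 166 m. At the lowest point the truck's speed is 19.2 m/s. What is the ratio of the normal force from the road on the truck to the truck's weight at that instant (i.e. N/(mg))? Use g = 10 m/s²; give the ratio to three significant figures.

1.22

At the bottom, N − mg = mv²/r, so N = m(v²/r + g) and N/(mg) = v²/(rg) + 1 = (19.2)²/(166 × 10.0) + 1 = 0.2221 + 1 = 1.222.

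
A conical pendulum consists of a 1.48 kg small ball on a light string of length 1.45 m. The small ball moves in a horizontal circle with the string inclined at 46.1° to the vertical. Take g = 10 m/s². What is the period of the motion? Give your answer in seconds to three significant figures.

1.99 s

r = L sinθ = 1.045 m. From T sinθ = mω²r and T cosθ = mg: tanθ = ω²r/g, so ω² = g tanθ / r = g/(L cosθ).
ω = √(g/(L cosθ)) = √(10.0/(1.45 × 0.6934)) = √9.946 = 3.154 rad/s.
Period = 2π/ω = 1.992 s.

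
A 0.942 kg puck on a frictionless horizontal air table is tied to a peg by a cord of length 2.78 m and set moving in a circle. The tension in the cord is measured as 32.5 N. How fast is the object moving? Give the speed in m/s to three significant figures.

9.79 m/s

T = m v²/r ⇒ v = √(T r / m) = √(32.5 × 2.78 / 0.942) = √95.91 = 9.794 m/s.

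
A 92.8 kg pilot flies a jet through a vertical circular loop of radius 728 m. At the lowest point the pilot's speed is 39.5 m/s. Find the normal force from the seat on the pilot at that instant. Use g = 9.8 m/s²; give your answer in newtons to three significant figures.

At the lowest point, N points up (toward the centre) and the weight mg points down (away from the centre), so the net inward force is N − mg = mv²/r.
N = m(v²/r + g) = 92.8 × ((39.5)²/728 + 9.8) = 92.8 × (2.143 + 9.8) = 92.8 × 11.94 = 1108 N.

1110 N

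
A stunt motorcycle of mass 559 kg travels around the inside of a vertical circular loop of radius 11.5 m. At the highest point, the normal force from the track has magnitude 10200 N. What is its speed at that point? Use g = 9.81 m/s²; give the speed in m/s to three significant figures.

At the top, N + mg = mv²/r, so v = √(r(N/m + g)) = √(11.5 × (10200/559 + 9.81)) = √(11.5 × 28.06) = √322.7 = 17.96 m/s.

18.0 m/s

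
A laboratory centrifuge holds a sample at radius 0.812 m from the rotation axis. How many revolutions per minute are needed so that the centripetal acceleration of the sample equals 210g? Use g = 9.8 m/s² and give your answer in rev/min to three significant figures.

481 rev/min

Require ω²r = 210g, so ω = √(210 × 9.8/0.812) = 50.34 rad/s.
In rev/min: ω × 60/(2π) = 50.34 × 60/(2π) = 480.7 rev/min.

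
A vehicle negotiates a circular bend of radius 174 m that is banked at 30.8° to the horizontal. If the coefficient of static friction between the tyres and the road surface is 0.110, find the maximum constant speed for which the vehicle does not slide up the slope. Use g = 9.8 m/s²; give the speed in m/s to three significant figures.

35.9 m/s

At the maximum speed, friction acts down the slope at its limiting value f = μN. Radially (horizontal, toward centre): N sinθ + μN cosθ = mv²/r. Vertically: N cosθ − μN sinθ = mg.
Dividing: v² = r g (sinθ + μcosθ)/(cosθ − μsinθ).
sinθ + μcosθ = 0.5120 + 0.110×0.8590 = 0.6065; cosθ − μsinθ = 0.8590 − 0.110×0.5120 = 0.8026.
v² = 174 × 9.8 × 0.6065/0.8026 = 1289 m²/s², so v = 35.90 m/s.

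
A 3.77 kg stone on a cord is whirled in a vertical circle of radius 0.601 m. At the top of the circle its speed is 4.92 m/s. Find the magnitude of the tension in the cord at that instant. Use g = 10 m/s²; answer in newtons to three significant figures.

114 N

At the top, both T and the weight mg point inward (toward the centre), so T + mg = mv²/r.
T = m(v²/r − g) = 3.77 × ((4.92)²/0.601 − 10.0) = 3.77 × (40.28 − 10.0) = 3.77 × 30.28 = 114.1 N.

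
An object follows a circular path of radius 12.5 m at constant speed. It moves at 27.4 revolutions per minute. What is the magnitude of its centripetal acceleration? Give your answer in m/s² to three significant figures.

103 m/s²

ω = 27.4 rev/min × 2π/60 = 2.869 rad/s, so v = ωr = 2.869 × 12.5 = 35.87 m/s.
a_c = v²/r = (35.87)²/12.5 = 1286/12.5 = 102.9 m/s².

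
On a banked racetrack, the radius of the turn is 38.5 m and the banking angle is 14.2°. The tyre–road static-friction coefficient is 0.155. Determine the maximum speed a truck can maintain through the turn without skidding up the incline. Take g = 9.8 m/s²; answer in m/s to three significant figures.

12.7 m/s

At the maximum speed, friction acts down the slope at its limiting value f = μN. Radially (horizontal, toward centre): N sinθ + μN cosθ = mv²/r. Vertically: N cosθ − μN sinθ = mg.
Dividing: v² = r g (sinθ + μcosθ)/(cosθ − μsinθ).
sinθ + μcosθ = 0.2453 + 0.155×0.9694 = 0.3956; cosθ − μsinθ = 0.9694 − 0.155×0.2453 = 0.9314.
v² = 38.5 × 9.8 × 0.3956/0.9314 = 160.2 m²/s², so v = 12.66 m/s.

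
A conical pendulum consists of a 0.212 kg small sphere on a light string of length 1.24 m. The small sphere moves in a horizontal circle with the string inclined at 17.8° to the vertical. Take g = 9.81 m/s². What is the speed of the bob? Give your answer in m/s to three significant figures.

The radius of the circle is r = L sinθ = 1.24 × sin 17.8° = 0.3791 m.
Horizontally T sinθ = mv²/r and vertically T cosθ = mg, so tanθ = v²/(rg).
v = √(r g tanθ) = √(0.3791 × 9.81 × 0.3211) = √1.194 = 1.093 m/s.

1.09 m/s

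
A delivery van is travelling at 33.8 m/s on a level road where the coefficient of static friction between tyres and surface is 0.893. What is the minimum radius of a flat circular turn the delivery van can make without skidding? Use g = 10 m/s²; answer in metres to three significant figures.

128 m

At the limit, μ_s m g = m v²/r, so r_min = v²/(μ_s g) = (33.8)²/(0.893 × 10.0) = 1142/8.930 = 127.9 m.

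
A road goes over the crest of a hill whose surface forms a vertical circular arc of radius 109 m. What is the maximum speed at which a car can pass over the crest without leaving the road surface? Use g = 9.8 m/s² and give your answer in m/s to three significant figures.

32.7 m/s

At the crest the centre of the circle is below the car, so the net downward (centripetal) force is mg − N = mv²/r.
The car leaves the road when N → 0, giving v_max = √(g r) = √(9.8 × 109) = 32.68 m/s.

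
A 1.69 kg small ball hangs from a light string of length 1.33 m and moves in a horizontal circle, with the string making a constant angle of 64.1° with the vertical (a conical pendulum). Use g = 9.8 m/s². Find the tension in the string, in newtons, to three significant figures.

Vertically the bob has no acceleration, so T cosθ = mg.
T = mg/cosθ = 1.69 × 9.8 / cos 64.1° = 16.56/0.4368 = 37.92 N.

37.9 N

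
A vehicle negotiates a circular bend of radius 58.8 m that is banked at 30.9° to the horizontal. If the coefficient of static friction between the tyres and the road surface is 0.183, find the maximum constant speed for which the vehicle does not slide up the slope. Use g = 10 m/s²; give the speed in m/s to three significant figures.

At the maximum speed, friction acts down the slope at its limiting value f = μN. Radially (horizontal, toward centre): N sinθ + μN cosθ = mv²/r. Vertically: N cosθ − μN sinθ = mg.
Dividing: v² = r g (sinθ + μcosθ)/(cosθ − μsinθ).
sinθ + μcosθ = 0.5135 + 0.183×0.8581 = 0.6706; cosθ − μsinθ = 0.8581 − 0.183×0.5135 = 0.7641.
v² = 58.8 × 10.0 × 0.6706/0.7641 = 516.0 m²/s², so v = 22.72 m/s.

22.7 m/s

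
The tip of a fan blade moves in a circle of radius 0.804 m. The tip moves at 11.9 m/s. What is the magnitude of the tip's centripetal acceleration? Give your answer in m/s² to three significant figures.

176 m/s²

a_c = v²/r = (11.90)²/0.804 = 141.6/0.804 = 176.1 m/s².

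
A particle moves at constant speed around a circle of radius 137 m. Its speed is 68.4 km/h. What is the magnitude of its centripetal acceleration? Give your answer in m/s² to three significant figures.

2.64 m/s²

v = 68.4 km/h = 68.4/3.6 = 19.00 m/s.
a_c = v²/r = (19.00)²/137 = 361.0/137 = 2.635 m/s².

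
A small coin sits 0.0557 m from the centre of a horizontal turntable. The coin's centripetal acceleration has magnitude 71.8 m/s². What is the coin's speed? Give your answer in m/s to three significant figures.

2.00 m/s

a_c = v²/r ⇒ v = √(a_c · r) = √(71.8 × 0.0557) = √3.999 = 2.000 m/s.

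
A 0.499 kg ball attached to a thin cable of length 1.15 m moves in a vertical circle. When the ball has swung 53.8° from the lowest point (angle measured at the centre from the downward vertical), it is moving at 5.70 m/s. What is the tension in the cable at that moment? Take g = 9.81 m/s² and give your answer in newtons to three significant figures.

Take the radial direction toward the centre of the circle as positive. The component of the weight along the string toward the centre is −mg cos φ (φ measured from the bottom), so Newton's second law along the string gives T − mg cos φ = m v²/r.
cos 53.8° = 0.5906, so T = m(v²/r + g cos φ) = 0.499 × ((5.70)²/1.15 + 9.81 × 0.5906) = 0.499 × (28.25 + (5.794)) = 0.499 × 34.05 = 16.99 N.

17.0 N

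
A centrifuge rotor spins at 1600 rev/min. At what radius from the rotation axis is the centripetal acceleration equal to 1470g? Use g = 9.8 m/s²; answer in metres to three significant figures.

0.513 m

ω = 1600 rev/min × 2π/60 = 167.6 rad/s.
a_c = ω²r = 1470g ⇒ r = 1470 × 9.8 / (167.6)² = 14410/28070 = 0.5132 m.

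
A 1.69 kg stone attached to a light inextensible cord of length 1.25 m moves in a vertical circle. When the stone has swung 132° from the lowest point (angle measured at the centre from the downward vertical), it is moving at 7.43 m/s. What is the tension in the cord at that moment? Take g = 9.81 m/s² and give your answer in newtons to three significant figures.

63.5 N

Take the radial direction toward the centre of the circle as positive. The component of the weight along the string toward the centre is −mg cos φ (φ measured from the bottom), so Newton's second law along the string gives T − mg cos φ = m v²/r.
cos 132° = -0.6691, so T = m(v²/r + g cos φ) = 1.69 × ((7.43)²/1.25 + 9.81 × -0.6691) = 1.69 × (44.16 + (-6.564)) = 1.69 × 37.60 = 63.54 N.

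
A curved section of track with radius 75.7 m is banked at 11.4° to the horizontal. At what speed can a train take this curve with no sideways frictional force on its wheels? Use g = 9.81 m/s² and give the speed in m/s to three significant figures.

On a frictionless banked curve, N sinθ = mv²/r and N cosθ = mg, so tanθ = v²/(rg).
v = √(r g tanθ) = √(75.7 × 9.81 × tan 11.4°) = √(75.7 × 9.81 × 0.2016) = √149.7 = 12.24 m/s.

12.2 m/s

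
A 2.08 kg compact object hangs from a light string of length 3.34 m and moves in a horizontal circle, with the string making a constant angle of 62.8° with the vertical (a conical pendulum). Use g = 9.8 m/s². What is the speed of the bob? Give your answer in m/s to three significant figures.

7.53 m/s

The radius of the circle is r = L sinθ = 3.34 × sin 62.8° = 2.971 m.
Horizontally T sinθ = mv²/r and vertically T cosθ = mg, so tanθ = v²/(rg).
v = √(r g tanθ) = √(2.971 × 9.8 × 1.946) = √56.65 = 7.526 m/s.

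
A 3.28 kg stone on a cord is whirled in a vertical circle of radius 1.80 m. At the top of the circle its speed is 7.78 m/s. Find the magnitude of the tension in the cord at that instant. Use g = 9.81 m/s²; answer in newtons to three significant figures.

At the top, both T and the weight mg point inward (toward the centre), so T + mg = mv²/r.
T = m(v²/r − g) = 3.28 × ((7.78)²/1.80 − 9.81) = 3.28 × (33.63 − 9.81) = 3.28 × 23.82 = 78.12 N.

78.1 N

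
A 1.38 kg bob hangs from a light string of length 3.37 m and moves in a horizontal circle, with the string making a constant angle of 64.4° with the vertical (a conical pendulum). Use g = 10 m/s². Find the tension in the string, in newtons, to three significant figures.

Vertically the bob has no acceleration, so T cosθ = mg.
T = mg/cosθ = 1.38 × 10.0 / cos 64.4° = 13.80/0.4321 = 31.94 N.

31.9 N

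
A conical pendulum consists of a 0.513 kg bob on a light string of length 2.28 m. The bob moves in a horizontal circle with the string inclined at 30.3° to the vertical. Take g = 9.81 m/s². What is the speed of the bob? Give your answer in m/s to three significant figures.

2.57 m/s

The radius of the circle is r = L sinθ = 2.28 × sin 30.3° = 1.150 m.
Horizontally T sinθ = mv²/r and vertically T cosθ = mg, so tanθ = v²/(rg).
v = √(r g tanθ) = √(1.150 × 9.81 × 0.5844) = √6.594 = 2.568 m/s.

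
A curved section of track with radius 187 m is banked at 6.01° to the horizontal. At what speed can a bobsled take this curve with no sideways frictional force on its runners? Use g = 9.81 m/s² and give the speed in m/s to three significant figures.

13.9 m/s

On a frictionless banked curve, N sinθ = mv²/r and N cosθ = mg, so tanθ = v²/(rg).
v = √(r g tanθ) = √(187 × 9.81 × tan 6.01°) = √(187 × 9.81 × 0.1053) = √193.1 = 13.90 m/s.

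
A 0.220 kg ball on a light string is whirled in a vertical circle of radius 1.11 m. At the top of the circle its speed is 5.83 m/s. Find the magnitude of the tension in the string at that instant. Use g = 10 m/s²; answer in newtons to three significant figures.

At the top, both T and the weight mg point inward (toward the centre), so T + mg = mv²/r.
T = m(v²/r − g) = 0.220 × ((5.83)²/1.11 − 10.0) = 0.220 × (30.62 − 10.0) = 0.220 × 20.62 = 4.537 N.

4.54 N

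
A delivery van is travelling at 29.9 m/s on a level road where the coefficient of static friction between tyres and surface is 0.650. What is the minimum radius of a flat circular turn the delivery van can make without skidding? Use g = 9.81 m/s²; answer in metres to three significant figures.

140 m

At the limit, μ_s m g = m v²/r, so r_min = v²/(μ_s g) = (29.9)²/(0.650 × 9.81) = 894.0/6.377 = 140.2 m.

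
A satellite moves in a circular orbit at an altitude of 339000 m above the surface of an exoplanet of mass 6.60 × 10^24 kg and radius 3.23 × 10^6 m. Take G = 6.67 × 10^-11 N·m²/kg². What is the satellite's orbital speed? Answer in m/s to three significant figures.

Orbital radius r = R + h = 3.23 × 10^6 + 339000 = 3.569 × 10^6 m.
Gravity supplies the centripetal force: G M m / r² = m v² / r, so v = √(GM/r).
v = √(6.67 × 10^-11 × 6.60 × 10^24 / 3.569 × 10^6) = √(1.233 × 10^8) = 11110 m/s.

11100 m/s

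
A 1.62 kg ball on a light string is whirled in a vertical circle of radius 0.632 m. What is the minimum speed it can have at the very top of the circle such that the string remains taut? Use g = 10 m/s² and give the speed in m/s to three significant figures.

At the top, both weight mg and T point toward the centre: T + mg = mv²/r.
At minimum speed T → 0, so mg = mv_min²/r ⇒ v_min = √(g r) = √(10.0 × 0.632) = 2.514 m/s.

2.51 m/s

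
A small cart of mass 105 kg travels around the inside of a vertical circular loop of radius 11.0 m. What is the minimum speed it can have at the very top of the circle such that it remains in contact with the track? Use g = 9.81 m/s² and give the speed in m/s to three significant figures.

10.4 m/s

At the top, both weight mg and N point toward the centre: N + mg = mv²/r.
At minimum speed N → 0, so mg = mv_min²/r ⇒ v_min = √(g r) = √(9.81 × 11.0) = 10.39 m/s.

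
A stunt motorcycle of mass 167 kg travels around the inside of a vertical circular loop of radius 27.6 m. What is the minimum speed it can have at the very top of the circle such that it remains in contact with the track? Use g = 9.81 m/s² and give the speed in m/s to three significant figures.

At the highest point the centre is directly below, so both the weight and N act inward: N + mg = mv²/r.
At minimum speed N → 0, so mg = mv_min²/r ⇒ v_min = √(g r) = √(9.81 × 27.6) = 16.45 m/s.

16.5 m/s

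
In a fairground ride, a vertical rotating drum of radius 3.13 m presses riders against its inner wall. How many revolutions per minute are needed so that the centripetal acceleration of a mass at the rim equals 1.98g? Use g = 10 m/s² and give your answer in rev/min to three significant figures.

Require ω²r = 1.98g, so ω = √(1.98 × 10.0/3.13) = 2.515 rad/s.
In rev/min: ω × 60/(2π) = 2.515 × 60/(2π) = 24.02 rev/min.

24.0 rev/min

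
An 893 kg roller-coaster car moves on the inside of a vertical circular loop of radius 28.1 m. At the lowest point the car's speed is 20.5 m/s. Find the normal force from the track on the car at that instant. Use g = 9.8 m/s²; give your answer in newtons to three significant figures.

22100 N

At the lowest point, N points up (toward the centre) and the weight mg points down (away from the centre), so the net inward force is N − mg = mv²/r.
N = m(v²/r + g) = 893 × ((20.5)²/28.1 + 9.8) = 893 × (14.96 + 9.8) = 893 × 24.76 = 22110 N.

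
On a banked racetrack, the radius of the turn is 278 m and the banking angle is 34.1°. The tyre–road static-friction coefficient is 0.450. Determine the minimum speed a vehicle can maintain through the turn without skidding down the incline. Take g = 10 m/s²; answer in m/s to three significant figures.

At the minimum speed, friction acts up the slope at its limiting value f = μN. Radially (horizontal, toward centre): N sinθ − μN cosθ = mv²/r. Vertically: N cosθ + μN sinθ = mg.
Dividing: v² = r g (sinθ − μcosθ)/(cosθ + μsinθ).
sinθ − μcosθ = 0.5606 − 0.450×0.8281 = 0.1880; cosθ + μsinθ = 0.8281 + 0.450×0.5606 = 1.080.
v² = 278 × 10.0 × 0.1880/1.080 = 483.8 m²/s², so v = 22.00 m/s.

22.0 m/s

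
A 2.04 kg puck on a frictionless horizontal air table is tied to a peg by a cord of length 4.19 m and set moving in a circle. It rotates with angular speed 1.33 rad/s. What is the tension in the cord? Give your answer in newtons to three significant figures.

v = ωr = 1.33 × 4.19 = 5.573 m/s.
The tension is the only horizontal force, so it supplies the full centripetal force: T = m v²/r = 2.04 × (5.573)²/4.19 = 2.04 × 31.05/4.19 = 15.12 N.

15.1 N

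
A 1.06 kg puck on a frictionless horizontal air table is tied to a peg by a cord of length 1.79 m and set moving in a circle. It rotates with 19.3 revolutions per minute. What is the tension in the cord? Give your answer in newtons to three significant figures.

7.75 N

ω = 19.3 rev/min × 2π/60 = 2.021 rad/s, so v = ωr = 2.021 × 1.79 = 3.618 m/s.
The tension is the only horizontal force, so it supplies the full centripetal force: T = m v²/r = 1.06 × (3.618)²/1.79 = 1.06 × 13.09/1.79 = 7.751 N.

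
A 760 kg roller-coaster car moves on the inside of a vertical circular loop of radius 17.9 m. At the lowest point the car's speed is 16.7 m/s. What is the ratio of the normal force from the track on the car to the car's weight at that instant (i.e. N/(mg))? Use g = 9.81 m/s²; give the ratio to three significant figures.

2.59

At the bottom, N − mg = mv²/r, so N = m(v²/r + g) and N/(mg) = v²/(rg) + 1 = (16.7)²/(17.9 × 9.81) + 1 = 1.588 + 1 = 2.588.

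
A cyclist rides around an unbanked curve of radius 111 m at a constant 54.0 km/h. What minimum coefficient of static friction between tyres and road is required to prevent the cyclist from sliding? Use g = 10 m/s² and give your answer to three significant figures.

0.203

v = 54.0/3.6 = 15.00 m/s.
Friction provides the centripetal force: μ_s m g = m v²/r, so μ_s = v²/(g r) = (15.00)²/(10.0 × 111) = 225.0/1110 = 0.2027.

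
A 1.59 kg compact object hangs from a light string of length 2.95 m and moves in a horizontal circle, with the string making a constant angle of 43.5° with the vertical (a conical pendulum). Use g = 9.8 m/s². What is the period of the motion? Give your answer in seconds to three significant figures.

2.94 s

r = L sinθ = 2.031 m. From T sinθ = mω²r and T cosθ = mg: tanθ = ω²r/g, so ω² = g tanθ / r = g/(L cosθ).
ω = √(g/(L cosθ)) = √(9.8/(2.95 × 0.7254)) = √4.580 = 2.140 rad/s.
Period = 2π/ω = 2.936 s.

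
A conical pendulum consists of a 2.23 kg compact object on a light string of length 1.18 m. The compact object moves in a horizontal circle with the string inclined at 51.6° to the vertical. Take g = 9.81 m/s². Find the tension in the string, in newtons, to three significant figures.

35.2 N

Vertically the bob has no acceleration, so T cosθ = mg.
T = mg/cosθ = 2.23 × 9.81 / cos 51.6° = 21.88/0.6211 = 35.22 N.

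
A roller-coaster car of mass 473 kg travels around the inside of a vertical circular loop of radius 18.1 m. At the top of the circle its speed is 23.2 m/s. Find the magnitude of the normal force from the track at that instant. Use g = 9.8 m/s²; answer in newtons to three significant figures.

9430 N

At the top, both N and the weight mg point inward (toward the centre), so N + mg = mv²/r.
N = m(v²/r − g) = 473 × ((23.2)²/18.1 − 9.8) = 473 × (29.74 − 9.8) = 473 × 19.94 = 9430 N.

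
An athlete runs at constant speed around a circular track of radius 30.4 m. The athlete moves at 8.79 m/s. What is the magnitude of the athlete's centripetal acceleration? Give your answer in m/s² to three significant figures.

a_c = v²/r = (8.790)²/30.4 = 77.26/30.4 = 2.542 m/s².

2.54 m/s²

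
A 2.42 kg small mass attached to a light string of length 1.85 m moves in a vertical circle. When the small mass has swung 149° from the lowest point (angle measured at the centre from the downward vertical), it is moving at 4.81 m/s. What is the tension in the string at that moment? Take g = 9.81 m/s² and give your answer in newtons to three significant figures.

Take the radial direction toward the centre of the circle as positive. The component of the weight along the string toward the centre is −mg cos φ (φ measured from the bottom), so Newton's second law along the string gives T − mg cos φ = m v²/r.
cos 149° = -0.8572, so T = m(v²/r + g cos φ) = 2.42 × ((4.81)²/1.85 + 9.81 × -0.8572) = 2.42 × (12.51 + (-8.409)) = 2.42 × 4.097 = 9.915 N.

9.92 N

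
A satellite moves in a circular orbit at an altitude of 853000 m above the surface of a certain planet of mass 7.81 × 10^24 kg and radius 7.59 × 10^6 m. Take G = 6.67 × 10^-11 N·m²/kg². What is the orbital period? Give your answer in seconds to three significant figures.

6750 s

r = R + h = 7.59 × 10^6 + 853000 = 8.443 × 10^6 m. Gravity provides the centripetal force: G M m / r² = m v² / r ⇒ v = √(GM/r) = 7855 m/s.
T = 2πr/v = 2π × 8.443 × 10^6 / 7855 = 6754 s.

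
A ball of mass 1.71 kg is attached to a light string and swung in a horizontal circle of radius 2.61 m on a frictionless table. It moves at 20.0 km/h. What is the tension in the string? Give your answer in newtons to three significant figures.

20.2 N

v = 20.0 km/h = 20.0/3.6 = 5.556 m/s.
The tension is the only horizontal force, so it supplies the full centripetal force: T = m v²/r = 1.71 × (5.556)²/2.61 = 1.71 × 30.86/2.61 = 20.22 N.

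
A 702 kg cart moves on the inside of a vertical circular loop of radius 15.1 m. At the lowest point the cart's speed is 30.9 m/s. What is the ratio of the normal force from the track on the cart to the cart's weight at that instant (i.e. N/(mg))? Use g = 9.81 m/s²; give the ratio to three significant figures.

At the bottom, N − mg = mv²/r, so N = m(v²/r + g) and N/(mg) = v²/(rg) + 1 = (30.9)²/(15.1 × 9.81) + 1 = 6.446 + 1 = 7.446.

7.45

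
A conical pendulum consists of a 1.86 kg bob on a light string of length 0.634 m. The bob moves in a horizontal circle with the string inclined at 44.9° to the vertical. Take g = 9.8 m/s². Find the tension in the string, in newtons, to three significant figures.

Vertically the bob has no acceleration, so T cosθ = mg.
T = mg/cosθ = 1.86 × 9.8 / cos 44.9° = 18.23/0.7083 = 25.73 N.

25.7 N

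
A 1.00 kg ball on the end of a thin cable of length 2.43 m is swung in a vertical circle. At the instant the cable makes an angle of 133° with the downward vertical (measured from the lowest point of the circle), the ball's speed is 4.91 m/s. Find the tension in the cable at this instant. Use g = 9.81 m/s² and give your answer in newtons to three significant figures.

3.23 N

Take the radial direction toward the centre of the circle as positive. The component of the weight along the string toward the centre is −mg cos φ (φ measured from the bottom), so Newton's second law along the string gives T − mg cos φ = m v²/r.
cos 133° = -0.6820, so T = m(v²/r + g cos φ) = 1.00 × ((4.91)²/2.43 + 9.81 × -0.6820) = 1.00 × (9.921 + (-6.690)) = 1.00 × 3.231 = 3.231 N.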